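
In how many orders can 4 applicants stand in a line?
4! = 24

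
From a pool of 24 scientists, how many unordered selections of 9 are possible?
C(24,9) = 24!/(9!×15!) = 1307504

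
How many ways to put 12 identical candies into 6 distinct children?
C(12+6-1, 6-1) = C(17, 5) = 6188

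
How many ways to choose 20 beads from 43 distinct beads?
C(43,20) = 43!/(20!×23!) = 960566918220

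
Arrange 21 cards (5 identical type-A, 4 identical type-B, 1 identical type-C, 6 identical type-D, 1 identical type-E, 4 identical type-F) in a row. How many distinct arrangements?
21! / (5! × 4! × 1! × 6! × 1! × 4!) = 1026615189600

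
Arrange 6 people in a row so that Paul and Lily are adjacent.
Treat as block: (6-1)! × 2! = 120 × 2 = 240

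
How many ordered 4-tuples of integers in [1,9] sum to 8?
Coefficient of x^8 in (x + x² + ... + x^9)^4. By inclusion-exclusion on dice exceeding 9: Σ_j (-1)^j C(4,j)·C(8-1-9j, 3) = C(4,0)·C(7,3) = 1·35 = 35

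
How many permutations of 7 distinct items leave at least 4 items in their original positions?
Exactly j fixed points: C(7,j)·!(7-j); sum over j ≥ 4 (derangement numbers via !m = (m-1)·(!(m-1) + !(m-2)): !0..!3 = 1, 0, 1, 2). Σ_{j=4}^{7} C(7,j)·!(7-j) = C(7,4)·!3 + C(7,5)·!2 + C(7,6)·!1 + C(7,7)·!0 = 35·2 + 21·1 + 7·0 + 1·1 = 92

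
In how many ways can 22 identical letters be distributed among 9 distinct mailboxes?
C(22+9-1, 9-1) = C(30, 8) = 5852925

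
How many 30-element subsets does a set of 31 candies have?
C(31,30) = 31!/(30!×1!) = 31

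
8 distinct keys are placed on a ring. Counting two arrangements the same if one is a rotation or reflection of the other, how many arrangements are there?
(8-1)!/2 = 5040/2 = 2520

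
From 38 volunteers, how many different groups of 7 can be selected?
C(38,7) = 38!/(7!×31!) = 12620256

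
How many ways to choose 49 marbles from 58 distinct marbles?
C(58,49) = 58!/(49!×9!) = 10648873950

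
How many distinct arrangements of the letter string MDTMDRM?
7! / (3! × 1! × 1! × 2!) = 420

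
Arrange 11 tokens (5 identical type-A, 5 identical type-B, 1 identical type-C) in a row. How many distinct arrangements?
11! / (5! × 5! × 1!) = 2772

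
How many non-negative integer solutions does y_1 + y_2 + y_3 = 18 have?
C(18+3-1, 3-1) = C(20, 2) = 190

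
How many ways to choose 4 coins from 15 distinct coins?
C(15,4) = 15!/(4!×11!) = 1365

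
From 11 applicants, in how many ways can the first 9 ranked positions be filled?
P(11,9) = 11!/(11-9)! = 19958400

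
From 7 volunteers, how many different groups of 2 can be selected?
C(7,2) = 7!/(2!×5!) = 21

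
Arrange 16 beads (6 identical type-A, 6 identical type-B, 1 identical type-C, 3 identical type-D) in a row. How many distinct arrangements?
16! / (6! × 6! × 1! × 3!) = 6726720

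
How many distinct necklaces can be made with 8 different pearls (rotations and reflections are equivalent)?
(8-1)!/2 = 5040/2 = 2520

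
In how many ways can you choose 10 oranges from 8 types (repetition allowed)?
C(10+8-1, 8-1) = C(17, 7) = 19448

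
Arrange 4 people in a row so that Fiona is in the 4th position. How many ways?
Fix one position: (4-1)! = 6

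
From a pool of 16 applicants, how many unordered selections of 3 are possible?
C(16,3) = 16!/(3!×13!) = 560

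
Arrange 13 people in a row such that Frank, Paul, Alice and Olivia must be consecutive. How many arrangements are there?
Treat the 4 as one block: (13-4+1)! × 4! = 3628800 × 24 = 87091200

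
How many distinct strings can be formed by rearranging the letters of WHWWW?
5! / (4! × 1!) = 5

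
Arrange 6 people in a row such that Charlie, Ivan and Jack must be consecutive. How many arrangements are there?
Treat the 3 as one block: (6-3+1)! × 3! = 24 × 6 = 144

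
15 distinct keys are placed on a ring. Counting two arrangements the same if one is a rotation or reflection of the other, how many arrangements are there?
(15-1)!/2 = 87178291200/2 = 43589145600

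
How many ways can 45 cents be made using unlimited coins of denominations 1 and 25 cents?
Coefficient of x^45 in 1/(1-x^1) · 1/(1-x^25). Use j coins of 25 for j = 0..⌊45/25⌋ = 1, the rest in 1s: 1 + 1 = 2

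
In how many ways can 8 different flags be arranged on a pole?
8! = 40320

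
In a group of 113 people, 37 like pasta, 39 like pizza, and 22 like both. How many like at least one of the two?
|A∪B| = |A| + |B| - |A∩B| = 37 + 39 - 22 = 54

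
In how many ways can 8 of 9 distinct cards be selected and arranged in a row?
P(9,8) = 9!/(9-8)! = 362880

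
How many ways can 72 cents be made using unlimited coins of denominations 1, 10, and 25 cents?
Coefficient of x^72 in 1/(1-x^1) · 1/(1-x^10) · 1/(1-x^25). Case on j = number of 25-cent coins (j = 0..2); remainder r = 72 - 25j is made from {1,10} in ⌊r/10⌋+1 ways. r = 72, 47, 22 → 8 + 5 + 3 = 16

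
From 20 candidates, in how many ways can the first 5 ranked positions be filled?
P(20,5) = 20!/(20-5)! = 1860480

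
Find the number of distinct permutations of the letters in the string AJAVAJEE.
8! / (1! × 2! × 3! × 2!) = 1680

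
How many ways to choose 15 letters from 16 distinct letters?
C(16,15) = 16!/(15!×1!) = 16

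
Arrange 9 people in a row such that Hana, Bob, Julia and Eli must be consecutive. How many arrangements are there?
Treat the 4 as one block: (9-4+1)! × 4! = 720 × 24 = 17280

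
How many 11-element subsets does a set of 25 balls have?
C(25,11) = 25!/(11!×14!) = 4457400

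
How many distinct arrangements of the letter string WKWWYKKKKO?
10! / (1! × 5! × 1! × 3!) = 5040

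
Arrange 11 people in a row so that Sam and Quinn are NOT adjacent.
Total - adjacent = 11! - (11-1)!×2 = 39916800 - 7257600 = 32659200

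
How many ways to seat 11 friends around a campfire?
Circular: fix one position, arrange the rest. (11-1)! = 3628800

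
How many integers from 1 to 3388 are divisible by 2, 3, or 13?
⌊3388/2⌋+⌊3388/3⌋+⌊3388/13⌋ - ⌊3388/6⌋-⌊3388/26⌋-⌊3388/39⌋ + ⌊3388/78⌋ = 1694+1129+260 - 564-130-86 + 43 = 2346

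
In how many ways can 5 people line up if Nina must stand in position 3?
Fix one position: (5-1)! = 24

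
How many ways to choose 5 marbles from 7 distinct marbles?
C(7,5) = 7!/(5!×2!) = 21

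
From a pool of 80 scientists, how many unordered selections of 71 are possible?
C(80,71) = 80!/(71!×9!) = 231900297200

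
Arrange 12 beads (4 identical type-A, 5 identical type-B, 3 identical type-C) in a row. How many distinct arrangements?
12! / (4! × 5! × 3!) = 27720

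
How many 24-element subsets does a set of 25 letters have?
C(25,24) = 25!/(24!×1!) = 25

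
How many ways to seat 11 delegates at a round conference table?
Circular: fix one position, arrange the rest. (11-1)! = 3628800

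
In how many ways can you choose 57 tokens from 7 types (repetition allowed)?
C(57+7-1, 7-1) = C(63, 6) = 67945521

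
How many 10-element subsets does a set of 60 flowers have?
C(60,10) = 60!/(10!×50!) = 75394027566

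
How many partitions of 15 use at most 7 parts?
By conjugation, equals partitions of 15 into parts ≤ 7. Let r_j(i) = number of partitions of i into parts ≤ j, for i = 0..15. r_1(i) = 1 for all i; r_j(i) = r_{j-1}(i) + r_j(i-j). Rows j = 2..7: ≤2: 1 1 2 2 3 3 4 4 5 5 6 6 7 7 8 8; ≤3: 1 1 2 3 4 5 7 8 10 12 14 16 19 21 24 27; ≤4: 1 1 2 3 5 6 9 11 15 18 23 27 34 39 47 54; ≤5: 1 1 2 3 5 7 10 13 18 23 30 37 47 57 70 84; ≤6: 1 1 2 3 5 7 11 14 20 26 35 44 58 71 90 110; ≤7: 1 1 2 3 5 7 11 15 21 28 38 49 65 82 105 131. r_7(15) = 131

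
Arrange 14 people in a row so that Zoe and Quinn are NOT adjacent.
Total - adjacent = 14! - (14-1)!×2 = 87178291200 - 12454041600 = 74724249600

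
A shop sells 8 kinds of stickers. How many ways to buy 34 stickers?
C(34+8-1, 8-1) = C(41, 7) = 22481940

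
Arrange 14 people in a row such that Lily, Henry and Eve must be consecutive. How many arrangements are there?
Treat the 3 as one block: (14-3+1)! × 3! = 479001600 × 6 = 2874009600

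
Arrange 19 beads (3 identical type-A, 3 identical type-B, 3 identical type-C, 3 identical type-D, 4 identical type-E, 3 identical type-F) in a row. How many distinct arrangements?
19! / (3! × 3! × 3! × 3! × 4! × 3!) = 651819168000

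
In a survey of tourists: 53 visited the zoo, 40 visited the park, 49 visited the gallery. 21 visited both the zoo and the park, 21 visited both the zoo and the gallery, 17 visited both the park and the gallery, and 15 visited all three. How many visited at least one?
|A∪B∪C| = 53+40+49-21-21-17+15 = 98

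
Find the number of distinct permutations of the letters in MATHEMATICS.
11! / (2! × 2! × 2! × 1! × 1! × 1! × 1! × 1!) = 4989600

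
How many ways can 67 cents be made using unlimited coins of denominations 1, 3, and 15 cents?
Coefficient of x^67 in 1/(1-x^1) · 1/(1-x^3) · 1/(1-x^15). Case on j = number of 15-cent coins (j = 0..4); remainder r = 67 - 15j is made from {1,3} in ⌊r/3⌋+1 ways. r = 67, 52, 37, 22, 7 → 23 + 18 + 13 + 8 + 3 = 65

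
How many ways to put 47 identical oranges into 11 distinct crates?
C(47+11-1, 11-1) = C(57, 10) = 43183019880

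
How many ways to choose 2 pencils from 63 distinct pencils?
C(63,2) = 63!/(2!×61!) = 1953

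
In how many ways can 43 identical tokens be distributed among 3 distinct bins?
C(43+3-1, 3-1) = C(45, 2) = 990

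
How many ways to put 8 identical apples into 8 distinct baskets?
C(8+8-1, 8-1) = C(15, 7) = 6435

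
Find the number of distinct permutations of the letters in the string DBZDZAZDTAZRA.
13! / (4! × 1! × 1! × 3! × 3! × 1!) = 7207200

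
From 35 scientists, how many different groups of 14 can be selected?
C(35,14) = 35!/(14!×21!) = 2319959400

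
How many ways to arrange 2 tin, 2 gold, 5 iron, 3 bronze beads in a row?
12! / (2! × 2! × 5! × 3!) = 166320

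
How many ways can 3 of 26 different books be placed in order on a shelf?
P(26,3) = 26!/(26-3)! = 15600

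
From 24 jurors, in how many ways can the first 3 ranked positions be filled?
P(24,3) = 24!/(24-3)! = 12144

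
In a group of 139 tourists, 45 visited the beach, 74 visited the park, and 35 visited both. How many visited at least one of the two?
|A∪B| = |A| + |B| - |A∩B| = 45 + 74 - 35 = 84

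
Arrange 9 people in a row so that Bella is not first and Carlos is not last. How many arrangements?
By inclusion-exclusion: 9! - 2×(9-1)! + (9-2)! = 362880 - 80640 + 5040 = 287280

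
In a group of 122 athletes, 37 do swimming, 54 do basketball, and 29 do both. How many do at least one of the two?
|A∪B| = |A| + |B| - |A∩B| = 37 + 54 - 29 = 62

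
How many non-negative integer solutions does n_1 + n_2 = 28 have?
C(28+2-1, 2-1) = C(29, 1) = 29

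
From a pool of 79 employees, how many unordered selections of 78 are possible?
C(79,78) = 79!/(78!×1!) = 79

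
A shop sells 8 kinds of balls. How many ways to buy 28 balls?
C(28+8-1, 8-1) = C(35, 7) = 6724520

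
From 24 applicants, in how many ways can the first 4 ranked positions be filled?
P(24,4) = 24!/(24-4)! = 255024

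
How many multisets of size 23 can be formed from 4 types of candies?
C(23+4-1, 4-1) = C(26, 3) = 2600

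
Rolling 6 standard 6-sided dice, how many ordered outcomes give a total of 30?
Coefficient of x^30 in (x + x² + ... + x^6)^6. By inclusion-exclusion on dice exceeding 6: Σ_j (-1)^j C(6,j)·C(30-1-6j, 5) = C(6,0)·C(29,5) - C(6,1)·C(23,5) + C(6,2)·C(17,5) - C(6,3)·C(11,5) + C(6,4)·C(5,5) = 1·118755 - 6·33649 + 15·6188 - 20·462 + 15·1 = 456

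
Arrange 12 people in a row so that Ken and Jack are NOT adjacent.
Total - adjacent = 12! - (12-1)!×2 = 479001600 - 79833600 = 399168000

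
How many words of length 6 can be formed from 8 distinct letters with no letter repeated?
P(8,6) = 8!/(8-6)! = 20160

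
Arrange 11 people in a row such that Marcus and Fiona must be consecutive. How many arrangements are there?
Treat the 2 as one block: (11-2+1)! × 2! = 3628800 × 2 = 7257600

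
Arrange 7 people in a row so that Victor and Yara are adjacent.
Treat as block: (7-1)! × 2! = 720 × 2 = 1440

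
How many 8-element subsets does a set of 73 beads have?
C(73,8) = 73!/(8!×65!) = 13442126049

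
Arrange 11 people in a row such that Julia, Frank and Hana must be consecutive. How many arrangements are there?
Treat the 3 as one block: (11-3+1)! × 3! = 362880 × 6 = 2177280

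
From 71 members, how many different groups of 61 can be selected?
C(71,61) = 71!/(61!×10!) = 461738052776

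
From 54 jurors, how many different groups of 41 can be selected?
C(54,41) = 54!/(41!×13!) = 1108176102180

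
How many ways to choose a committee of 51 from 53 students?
C(53,51) = 53!/(51!×2!) = 1378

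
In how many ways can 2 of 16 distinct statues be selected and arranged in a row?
P(16,2) = 16!/(16-2)! = 240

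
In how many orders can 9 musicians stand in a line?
9! = 362880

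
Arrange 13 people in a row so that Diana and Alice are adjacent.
Treat as block: (13-1)! × 2! = 479001600 × 2 = 958003200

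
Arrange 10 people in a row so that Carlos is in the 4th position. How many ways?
Fix one position: (10-1)! = 362880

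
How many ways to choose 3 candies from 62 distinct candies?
C(62,3) = 62!/(3!×59!) = 37820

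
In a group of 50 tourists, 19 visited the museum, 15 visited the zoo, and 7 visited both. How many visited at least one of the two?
|A∪B| = |A| + |B| - |A∩B| = 19 + 15 - 7 = 27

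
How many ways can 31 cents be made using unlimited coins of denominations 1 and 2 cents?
Coefficient of x^31 in 1/(1-x^1) · 1/(1-x^2). Use j coins of 2 for j = 0..⌊31/2⌋ = 15, the rest in 1s: 15 + 1 = 16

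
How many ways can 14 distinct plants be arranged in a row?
14! = 87178291200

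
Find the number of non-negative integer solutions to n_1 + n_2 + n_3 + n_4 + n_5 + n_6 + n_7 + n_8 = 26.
C(26+8-1, 8-1) = C(33, 7) = 4272048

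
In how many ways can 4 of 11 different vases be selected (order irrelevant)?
C(11,4) = 11!/(4!×7!) = 330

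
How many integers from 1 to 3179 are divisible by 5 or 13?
⌊3179/5⌋ + ⌊3179/13⌋ - ⌊3179/65⌋ = 635 + 244 - 48 = 831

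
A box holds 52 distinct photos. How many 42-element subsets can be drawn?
C(52,42) = 52!/(42!×10!) = 15820024220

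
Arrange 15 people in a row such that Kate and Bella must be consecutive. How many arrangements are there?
Treat the 2 as one block: (15-2+1)! × 2! = 87178291200 × 2 = 174356582400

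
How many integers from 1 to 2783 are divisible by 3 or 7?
⌊2783/3⌋ + ⌊2783/7⌋ - ⌊2783/21⌋ = 927 + 397 - 132 = 1192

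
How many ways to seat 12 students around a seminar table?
Circular: fix one position, arrange the rest. (12-1)! = 39916800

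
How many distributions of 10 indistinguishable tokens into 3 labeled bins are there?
C(10+3-1, 3-1) = C(12, 2) = 66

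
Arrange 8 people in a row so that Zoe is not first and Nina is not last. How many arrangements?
By inclusion-exclusion: 8! - 2×(8-1)! + (8-2)! = 40320 - 10080 + 720 = 30960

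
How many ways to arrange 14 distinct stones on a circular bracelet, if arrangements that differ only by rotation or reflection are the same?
(14-1)!/2 = 6227020800/2 = 3113510400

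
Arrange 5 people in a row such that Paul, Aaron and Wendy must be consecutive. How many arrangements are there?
Treat the 3 as one block: (5-3+1)! × 3! = 6 × 6 = 36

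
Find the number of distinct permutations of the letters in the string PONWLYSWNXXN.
12! / (1! × 1! × 1! × 1! × 2! × 2! × 1! × 3!) = 19958400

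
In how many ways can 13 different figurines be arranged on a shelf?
13! = 6227020800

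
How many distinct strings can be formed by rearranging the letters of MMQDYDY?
7! / (1! × 2! × 2! × 2!) = 630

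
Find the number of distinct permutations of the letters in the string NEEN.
4! / (2! × 2!) = 6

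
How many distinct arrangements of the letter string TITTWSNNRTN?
11! / (1! × 3! × 1! × 1! × 4! × 1!) = 277200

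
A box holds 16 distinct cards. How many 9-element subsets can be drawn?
C(16,9) = 16!/(9!×7!) = 11440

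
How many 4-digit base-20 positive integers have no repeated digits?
First digit: 19 choices (nonzero). Then descending: 19 × 19 × 18 × 17 = 110466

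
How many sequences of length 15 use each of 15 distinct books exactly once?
15! = 1307674368000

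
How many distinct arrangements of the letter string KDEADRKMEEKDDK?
14! / (3! × 4! × 4! × 1! × 1! × 1!) = 25225200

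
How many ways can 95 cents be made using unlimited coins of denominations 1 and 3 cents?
Coefficient of x^95 in 1/(1-x^1) · 1/(1-x^3). Use j coins of 3 for j = 0..⌊95/3⌋ = 31, the rest in 1s: 31 + 1 = 32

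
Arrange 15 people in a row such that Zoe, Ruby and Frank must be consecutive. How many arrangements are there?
Treat the 3 as one block: (15-3+1)! × 3! = 6227020800 × 6 = 37362124800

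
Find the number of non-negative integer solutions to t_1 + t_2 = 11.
C(11+2-1, 2-1) = C(12, 1) = 12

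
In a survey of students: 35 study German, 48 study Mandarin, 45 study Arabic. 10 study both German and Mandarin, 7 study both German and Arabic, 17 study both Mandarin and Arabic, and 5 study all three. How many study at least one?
|A∪B∪C| = 35+48+45-10-7-17+5 = 99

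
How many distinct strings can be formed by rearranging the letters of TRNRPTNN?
8! / (1! × 2! × 3! × 2!) = 1680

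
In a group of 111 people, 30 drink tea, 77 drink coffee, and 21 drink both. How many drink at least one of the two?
|A∪B| = |A| + |B| - |A∩B| = 30 + 77 - 21 = 86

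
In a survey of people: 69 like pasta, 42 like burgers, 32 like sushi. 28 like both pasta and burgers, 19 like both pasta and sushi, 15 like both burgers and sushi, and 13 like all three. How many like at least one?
|A∪B∪C| = 69+42+32-28-19-15+13 = 94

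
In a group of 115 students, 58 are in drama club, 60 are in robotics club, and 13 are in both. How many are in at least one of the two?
|A∪B| = |A| + |B| - |A∩B| = 58 + 60 - 13 = 105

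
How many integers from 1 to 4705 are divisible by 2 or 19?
⌊4705/2⌋ + ⌊4705/19⌋ - ⌊4705/38⌋ = 2352 + 247 - 123 = 2476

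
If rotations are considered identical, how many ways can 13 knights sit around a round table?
Circular: fix one position, arrange the rest. (13-1)! = 479001600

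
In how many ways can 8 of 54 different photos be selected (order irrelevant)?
C(54,8) = 54!/(8!×46!) = 1040465790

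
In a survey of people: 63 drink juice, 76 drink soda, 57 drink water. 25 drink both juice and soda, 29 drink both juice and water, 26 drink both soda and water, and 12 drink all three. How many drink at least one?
|A∪B∪C| = 63+76+57-25-29-26+12 = 128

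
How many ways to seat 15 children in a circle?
Circular: fix one position, arrange the rest. (15-1)! = 87178291200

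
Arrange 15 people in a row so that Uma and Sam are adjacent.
Treat as block: (15-1)! × 2! = 87178291200 × 2 = 174356582400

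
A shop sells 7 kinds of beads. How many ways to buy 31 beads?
C(31+7-1, 7-1) = C(37, 6) = 2324784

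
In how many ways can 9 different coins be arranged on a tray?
9! = 362880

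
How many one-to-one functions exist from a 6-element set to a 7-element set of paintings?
P(7,6) = 7!/(7-6)! = 5040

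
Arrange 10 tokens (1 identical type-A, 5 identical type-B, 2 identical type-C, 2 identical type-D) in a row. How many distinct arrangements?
10! / (1! × 5! × 2! × 2!) = 7560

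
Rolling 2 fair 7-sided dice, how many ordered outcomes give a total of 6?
Coefficient of x^6 in (x + x² + ... + x^7)^2. By inclusion-exclusion on dice exceeding 7: Σ_j (-1)^j C(2,j)·C(6-1-7j, 1) = C(2,0)·C(5,1) = 1·5 = 5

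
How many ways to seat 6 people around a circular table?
Circular: fix one position, arrange the rest. (6-1)! = 120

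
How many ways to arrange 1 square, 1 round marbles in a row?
2! / (1! × 1!) = 2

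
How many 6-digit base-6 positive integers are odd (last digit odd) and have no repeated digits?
Last∈{1,3,5}. Last=0: 0. Last nonzero: 3×4×P(4,4) = 288. Total = 288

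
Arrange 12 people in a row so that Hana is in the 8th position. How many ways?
Fix one position: (12-1)! = 39916800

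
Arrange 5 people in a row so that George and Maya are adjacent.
Treat as block: (5-1)! × 2! = 24 × 2 = 48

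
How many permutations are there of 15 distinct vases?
15! = 1307674368000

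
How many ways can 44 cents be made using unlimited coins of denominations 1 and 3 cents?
Coefficient of x^44 in 1/(1-x^1) · 1/(1-x^3). Use j coins of 3 for j = 0..⌊44/3⌋ = 14, the rest in 1s: 14 + 1 = 15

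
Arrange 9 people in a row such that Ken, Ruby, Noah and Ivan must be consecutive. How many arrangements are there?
Treat the 4 as one block: (9-4+1)! × 4! = 720 × 24 = 17280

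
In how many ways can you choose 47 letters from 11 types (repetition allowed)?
C(47+11-1, 11-1) = C(57, 10) = 43183019880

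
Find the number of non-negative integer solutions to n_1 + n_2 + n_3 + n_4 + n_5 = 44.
C(44+5-1, 5-1) = C(48, 4) = 194580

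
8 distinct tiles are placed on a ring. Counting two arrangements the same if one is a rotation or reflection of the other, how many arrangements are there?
(8-1)!/2 = 5040/2 = 2520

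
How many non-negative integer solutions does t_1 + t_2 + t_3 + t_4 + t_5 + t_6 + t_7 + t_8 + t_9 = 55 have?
C(55+9-1, 9-1) = C(63, 8) = 3872894697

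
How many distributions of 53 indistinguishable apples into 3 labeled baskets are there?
C(53+3-1, 3-1) = C(55, 2) = 1485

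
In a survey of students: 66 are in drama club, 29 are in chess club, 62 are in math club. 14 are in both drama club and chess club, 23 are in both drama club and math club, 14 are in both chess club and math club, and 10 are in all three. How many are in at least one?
|A∪B∪C| = 66+29+62-14-23-14+10 = 116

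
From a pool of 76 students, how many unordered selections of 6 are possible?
C(76,6) = 76!/(6!×70!) = 218618940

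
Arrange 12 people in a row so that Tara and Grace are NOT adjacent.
Total - adjacent = 12! - (12-1)!×2 = 479001600 - 79833600 = 399168000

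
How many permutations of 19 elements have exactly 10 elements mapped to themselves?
Choose the 10 fixed points C(19,10) = 92378, derange the rest: !9 = Σ_{j=0}^{9} (-1)^j·9!/j! = 362880 - 362880 + 181440 - 60480 + 15120 - 3024 + 504 - 72 + 9 - 1 = 133496. Product = 92378 × 133496 = 12332093488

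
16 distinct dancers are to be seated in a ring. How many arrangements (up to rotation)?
Circular: fix one position, arrange the rest. (16-1)! = 1307674368000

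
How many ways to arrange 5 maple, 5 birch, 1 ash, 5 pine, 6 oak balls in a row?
22! / (5! × 5! × 1! × 5! × 6!) = 903421366848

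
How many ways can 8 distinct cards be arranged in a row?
8! = 40320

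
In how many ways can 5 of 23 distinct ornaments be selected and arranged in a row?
P(23,5) = 23!/(23-5)! = 4037880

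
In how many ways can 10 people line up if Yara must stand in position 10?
Fix one position: (10-1)! = 362880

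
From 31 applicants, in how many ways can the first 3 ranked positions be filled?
P(31,3) = 31!/(31-3)! = 26970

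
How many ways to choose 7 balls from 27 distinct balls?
C(27,7) = 27!/(7!×20!) = 888030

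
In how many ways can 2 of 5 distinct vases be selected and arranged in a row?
P(5,2) = 5!/(5-2)! = 20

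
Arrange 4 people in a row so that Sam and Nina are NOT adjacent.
Total - adjacent = 4! - (4-1)!×2 = 24 - 12 = 12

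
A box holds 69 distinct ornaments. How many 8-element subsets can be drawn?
C(69,8) = 69!/(8!×61!) = 8361453672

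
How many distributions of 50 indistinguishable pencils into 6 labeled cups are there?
C(50+6-1, 6-1) = C(55, 5) = 3478761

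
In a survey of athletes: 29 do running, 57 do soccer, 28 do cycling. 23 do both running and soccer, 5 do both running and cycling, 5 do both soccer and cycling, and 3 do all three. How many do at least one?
|A∪B∪C| = 29+57+28-23-5-5+3 = 84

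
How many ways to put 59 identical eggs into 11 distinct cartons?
C(59+11-1, 11-1) = C(69, 10) = 340032449328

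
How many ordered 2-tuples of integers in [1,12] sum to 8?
Coefficient of x^8 in (x + x² + ... + x^12)^2. By inclusion-exclusion on dice exceeding 12: Σ_j (-1)^j C(2,j)·C(8-1-12j, 1) = C(2,0)·C(7,1) = 1·7 = 7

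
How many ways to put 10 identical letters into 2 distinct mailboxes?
C(10+2-1, 2-1) = C(11, 1) = 11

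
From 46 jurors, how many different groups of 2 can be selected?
C(46,2) = 46!/(2!×44!) = 1035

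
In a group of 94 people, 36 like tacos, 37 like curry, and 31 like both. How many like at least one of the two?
|A∪B| = |A| + |B| - |A∩B| = 36 + 37 - 31 = 42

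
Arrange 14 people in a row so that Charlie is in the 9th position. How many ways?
Fix one position: (14-1)! = 6227020800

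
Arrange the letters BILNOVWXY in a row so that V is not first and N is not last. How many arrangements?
By inclusion-exclusion: 9! - 2×(9-1)! + (9-2)! = 362880 - 80640 + 5040 = 287280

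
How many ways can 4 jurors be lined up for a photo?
4! = 24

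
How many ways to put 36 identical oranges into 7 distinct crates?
C(36+7-1, 7-1) = C(42, 6) = 5245786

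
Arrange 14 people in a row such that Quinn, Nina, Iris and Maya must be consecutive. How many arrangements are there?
Treat the 4 as one block: (14-4+1)! × 4! = 39916800 × 24 = 958003200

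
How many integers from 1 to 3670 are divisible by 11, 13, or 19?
⌊3670/11⌋+⌊3670/13⌋+⌊3670/19⌋ - ⌊3670/143⌋-⌊3670/209⌋-⌊3670/247⌋ + ⌊3670/2717⌋ = 333+282+193 - 25-17-14 + 1 = 753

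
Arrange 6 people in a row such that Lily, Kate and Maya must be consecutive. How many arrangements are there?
Treat the 3 as one block: (6-3+1)! × 3! = 24 × 6 = 144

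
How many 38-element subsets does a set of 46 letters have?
C(46,38) = 46!/(38!×8!) = 260932815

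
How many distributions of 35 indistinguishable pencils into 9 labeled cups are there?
C(35+9-1, 9-1) = C(43, 8) = 145008513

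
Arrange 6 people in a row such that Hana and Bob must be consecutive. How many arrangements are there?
Treat the 2 as one block: (6-2+1)! × 2! = 120 × 2 = 240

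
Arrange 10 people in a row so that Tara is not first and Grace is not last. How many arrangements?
By inclusion-exclusion: 10! - 2×(10-1)! + (10-2)! = 3628800 - 725760 + 40320 = 2943360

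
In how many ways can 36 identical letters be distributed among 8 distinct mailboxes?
C(36+8-1, 8-1) = C(43, 7) = 32224114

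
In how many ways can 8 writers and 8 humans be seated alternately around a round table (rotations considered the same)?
Fix one of the writers: (8-1)! ways for the remaining writers, × 8! ways for the humans = 5040 × 40320 = 203212800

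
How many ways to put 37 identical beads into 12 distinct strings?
C(37+12-1, 12-1) = C(48, 11) = 22595200368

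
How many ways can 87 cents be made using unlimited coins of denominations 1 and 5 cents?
Coefficient of x^87 in 1/(1-x^1) · 1/(1-x^5). Use j coins of 5 for j = 0..⌊87/5⌋ = 17, the rest in 1s: 17 + 1 = 18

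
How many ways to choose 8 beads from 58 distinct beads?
C(58,8) = 58!/(8!×50!) = 1916797311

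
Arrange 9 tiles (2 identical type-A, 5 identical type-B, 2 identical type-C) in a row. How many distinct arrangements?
9! / (2! × 5! × 2!) = 756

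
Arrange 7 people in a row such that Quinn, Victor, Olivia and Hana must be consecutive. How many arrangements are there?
Treat the 4 as one block: (7-4+1)! × 4! = 24 × 24 = 576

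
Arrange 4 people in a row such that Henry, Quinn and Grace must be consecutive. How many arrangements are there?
Treat the 3 as one block: (4-3+1)! × 3! = 2 × 6 = 12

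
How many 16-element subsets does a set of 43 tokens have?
C(43,16) = 43!/(16!×27!) = 265182149218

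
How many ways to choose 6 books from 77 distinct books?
C(77,6) = 77!/(6!×71!) = 237093780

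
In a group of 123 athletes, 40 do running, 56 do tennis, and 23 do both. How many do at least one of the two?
|A∪B| = |A| + |B| - |A∩B| = 40 + 56 - 23 = 73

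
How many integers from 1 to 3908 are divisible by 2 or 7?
⌊3908/2⌋ + ⌊3908/7⌋ - ⌊3908/14⌋ = 1954 + 558 - 279 = 2233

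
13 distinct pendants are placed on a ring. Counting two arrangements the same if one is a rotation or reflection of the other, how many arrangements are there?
(13-1)!/2 = 479001600/2 = 239500800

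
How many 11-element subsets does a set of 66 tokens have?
C(66,11) = 66!/(11!×55!) = 1074082795968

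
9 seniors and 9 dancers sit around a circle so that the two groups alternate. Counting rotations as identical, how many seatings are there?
Fix one of the seniors: (9-1)! ways for the remaining seniors, × 9! ways for the dancers = 40320 × 362880 = 14631321600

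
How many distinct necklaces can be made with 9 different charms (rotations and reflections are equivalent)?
(9-1)!/2 = 40320/2 = 20160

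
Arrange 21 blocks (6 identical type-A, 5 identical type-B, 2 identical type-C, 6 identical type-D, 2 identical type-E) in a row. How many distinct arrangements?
21! / (6! × 5! × 2! × 6! × 2!) = 205323037920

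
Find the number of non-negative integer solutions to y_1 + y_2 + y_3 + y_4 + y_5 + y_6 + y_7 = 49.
C(49+7-1, 7-1) = C(55, 6) = 28989675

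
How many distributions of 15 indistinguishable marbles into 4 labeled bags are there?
C(15+4-1, 4-1) = C(18, 3) = 816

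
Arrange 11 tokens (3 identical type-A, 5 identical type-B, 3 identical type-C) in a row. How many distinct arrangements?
11! / (3! × 5! × 3!) = 9240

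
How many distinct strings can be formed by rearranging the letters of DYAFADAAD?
9! / (3! × 4! × 1! × 1!) = 2520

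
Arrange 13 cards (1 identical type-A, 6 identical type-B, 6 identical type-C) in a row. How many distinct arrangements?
13! / (1! × 6! × 6!) = 12012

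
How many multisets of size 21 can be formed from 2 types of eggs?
C(21+2-1, 2-1) = C(22, 1) = 22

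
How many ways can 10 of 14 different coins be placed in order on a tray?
P(14,10) = 14!/(14-10)! = 3632428800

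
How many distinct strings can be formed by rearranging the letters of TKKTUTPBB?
9! / (2! × 3! × 1! × 2! × 1!) = 15120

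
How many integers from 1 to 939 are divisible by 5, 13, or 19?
⌊939/5⌋+⌊939/13⌋+⌊939/19⌋ - ⌊939/65⌋-⌊939/95⌋-⌊939/247⌋ + ⌊939/1235⌋ = 187+72+49 - 14-9-3 + 0 = 282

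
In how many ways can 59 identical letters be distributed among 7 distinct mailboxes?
C(59+7-1, 7-1) = C(65, 6) = 82598880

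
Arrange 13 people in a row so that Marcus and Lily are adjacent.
Treat as block: (13-1)! × 2! = 479001600 × 2 = 958003200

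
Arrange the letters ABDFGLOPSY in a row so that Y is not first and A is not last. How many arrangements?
By inclusion-exclusion: 10! - 2×(10-1)! + (10-2)! = 3628800 - 725760 + 40320 = 2943360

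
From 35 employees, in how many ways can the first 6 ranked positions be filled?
P(35,6) = 35!/(35-6)! = 1168675200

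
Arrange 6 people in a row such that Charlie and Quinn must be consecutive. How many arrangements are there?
Treat the 2 as one block: (6-2+1)! × 2! = 120 × 2 = 240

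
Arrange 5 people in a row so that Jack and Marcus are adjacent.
Treat as block: (5-1)! × 2! = 24 × 2 = 48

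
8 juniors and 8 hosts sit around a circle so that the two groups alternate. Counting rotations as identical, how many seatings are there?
Fix one of the juniors: (8-1)! ways for the remaining juniors, × 8! ways for the hosts = 5040 × 40320 = 203212800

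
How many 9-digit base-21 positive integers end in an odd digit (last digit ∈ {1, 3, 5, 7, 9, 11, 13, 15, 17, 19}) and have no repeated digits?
Last∈{1,3,5,7,9,11,13,15,17,19}. Last=0: 0. Last nonzero: 10×19×P(19,7) = 48251548800. Total = 48251548800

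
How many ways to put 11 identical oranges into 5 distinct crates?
C(11+5-1, 5-1) = C(15, 4) = 1365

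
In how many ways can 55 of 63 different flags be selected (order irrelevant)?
C(63,55) = 63!/(55!×8!) = 3872894697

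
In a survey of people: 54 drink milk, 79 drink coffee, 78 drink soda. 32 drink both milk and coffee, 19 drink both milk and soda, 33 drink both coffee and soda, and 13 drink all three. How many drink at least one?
|A∪B∪C| = 54+79+78-32-19-33+13 = 140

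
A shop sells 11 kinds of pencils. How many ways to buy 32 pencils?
C(32+11-1, 11-1) = C(42, 10) = 1471442973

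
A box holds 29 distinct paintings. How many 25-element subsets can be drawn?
C(29,25) = 29!/(25!×4!) = 23751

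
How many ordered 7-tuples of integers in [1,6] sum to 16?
Coefficient of x^16 in (x + x² + ... + x^6)^7. By inclusion-exclusion on dice exceeding 6: Σ_j (-1)^j C(7,j)·C(16-1-6j, 6) = C(7,0)·C(15,6) - C(7,1)·C(9,6) = 1·5005 - 7·84 = 4417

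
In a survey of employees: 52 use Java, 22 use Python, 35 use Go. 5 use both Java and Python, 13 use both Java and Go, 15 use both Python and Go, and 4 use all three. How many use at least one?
|A∪B∪C| = 52+22+35-5-13-15+4 = 80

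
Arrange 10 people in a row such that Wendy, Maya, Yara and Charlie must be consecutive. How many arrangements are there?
Treat the 4 as one block: (10-4+1)! × 4! = 5040 × 24 = 120960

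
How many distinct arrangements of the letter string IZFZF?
5! / (2! × 1! × 2!) = 30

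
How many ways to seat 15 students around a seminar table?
Circular: fix one position, arrange the rest. (15-1)! = 87178291200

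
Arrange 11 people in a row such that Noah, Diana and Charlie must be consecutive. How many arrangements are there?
Treat the 3 as one block: (11-3+1)! × 3! = 362880 × 6 = 2177280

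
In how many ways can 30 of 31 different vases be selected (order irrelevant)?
C(31,30) = 31!/(30!×1!) = 31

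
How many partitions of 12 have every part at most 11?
Let r_j(i) = number of partitions of i into parts ≤ j, for i = 0..12. r_1(i) = 1 for all i; r_j(i) = r_{j-1}(i) + r_j(i-j). Rows j = 2..11: ≤2: 1 1 2 2 3 3 4 4 5 5 6 6 7; ≤3: 1 1 2 3 4 5 7 8 10 12 14 16 19; ≤4: 1 1 2 3 5 6 9 11 15 18 23 27 34; ≤5: 1 1 2 3 5 7 10 13 18 23 30 37 47; ≤6: 1 1 2 3 5 7 11 14 20 26 35 44 58; ≤7: 1 1 2 3 5 7 11 15 21 28 38 49 65; ≤8: 1 1 2 3 5 7 11 15 22 29 40 52 70; ≤9: 1 1 2 3 5 7 11 15 22 30 41 54 73; ≤10: 1 1 2 3 5 7 11 15 22 30 42 55 75; ≤11: 1 1 2 3 5 7 11 15 22 30 42 56 76. r_11(12) = 76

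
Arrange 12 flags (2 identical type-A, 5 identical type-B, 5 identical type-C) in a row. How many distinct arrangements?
12! / (2! × 5! × 5!) = 16632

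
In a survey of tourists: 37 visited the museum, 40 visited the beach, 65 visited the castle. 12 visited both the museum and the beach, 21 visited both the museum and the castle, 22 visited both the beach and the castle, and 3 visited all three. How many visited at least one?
|A∪B∪C| = 37+40+65-12-21-22+3 = 90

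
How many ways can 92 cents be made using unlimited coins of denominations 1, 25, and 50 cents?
Coefficient of x^92 in 1/(1-x^1) · 1/(1-x^25) · 1/(1-x^50). Case on j = number of 50-cent coins (j = 0..1); remainder r = 92 - 50j is made from {1,25} in ⌊r/25⌋+1 ways. r = 92, 42 → 4 + 2 = 6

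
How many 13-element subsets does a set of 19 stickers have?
C(19,13) = 19!/(13!×6!) = 27132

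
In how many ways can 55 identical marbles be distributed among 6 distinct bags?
C(55+6-1, 6-1) = C(60, 5) = 5461512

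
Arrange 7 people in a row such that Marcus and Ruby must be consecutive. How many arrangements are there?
Treat the 2 as one block: (7-2+1)! × 2! = 720 × 2 = 1440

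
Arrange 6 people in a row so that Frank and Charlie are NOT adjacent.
Total - adjacent = 6! - (6-1)!×2 = 720 - 240 = 480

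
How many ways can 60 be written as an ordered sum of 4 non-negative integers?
C(60+4-1, 4-1) = C(63, 3) = 39711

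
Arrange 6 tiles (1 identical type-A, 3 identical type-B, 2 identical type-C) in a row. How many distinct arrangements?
6! / (1! × 3! × 2!) = 60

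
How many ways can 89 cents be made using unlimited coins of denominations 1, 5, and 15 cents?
Coefficient of x^89 in 1/(1-x^1) · 1/(1-x^5) · 1/(1-x^15). Case on j = number of 15-cent coins (j = 0..5); remainder r = 89 - 15j is made from {1,5} in ⌊r/5⌋+1 ways. r = 89, 74, 59, 44, 29, 14 → 18 + 15 + 12 + 9 + 6 + 3 = 63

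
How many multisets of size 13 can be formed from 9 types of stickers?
C(13+9-1, 9-1) = C(21, 8) = 203490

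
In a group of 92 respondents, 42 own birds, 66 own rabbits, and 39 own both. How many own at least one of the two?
|A∪B| = |A| + |B| - |A∩B| = 42 + 66 - 39 = 69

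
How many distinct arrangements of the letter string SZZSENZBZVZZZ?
13! / (7! × 2! × 1! × 1! × 1! × 1!) = 617760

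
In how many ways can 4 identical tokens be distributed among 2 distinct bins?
C(4+2-1, 2-1) = C(5, 1) = 5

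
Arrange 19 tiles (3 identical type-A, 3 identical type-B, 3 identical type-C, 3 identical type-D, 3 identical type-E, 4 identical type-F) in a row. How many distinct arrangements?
19! / (3! × 3! × 3! × 3! × 3! × 4!) = 651819168000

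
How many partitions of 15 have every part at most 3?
Let r_j(i) = number of partitions of i into parts ≤ j, for i = 0..15. r_1(i) = 1 for all i; r_j(i) = r_{j-1}(i) + r_j(i-j). Rows j = 2..3: ≤2: 1 1 2 2 3 3 4 4 5 5 6 6 7 7 8 8; ≤3: 1 1 2 3 4 5 7 8 10 12 14 16 19 21 24 27. r_3(15) = 27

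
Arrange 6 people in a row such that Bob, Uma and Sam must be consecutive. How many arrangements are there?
Treat the 3 as one block: (6-3+1)! × 3! = 24 × 6 = 144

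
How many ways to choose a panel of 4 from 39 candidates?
C(39,4) = 39!/(4!×35!) = 82251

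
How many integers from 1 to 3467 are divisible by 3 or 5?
⌊3467/3⌋ + ⌊3467/5⌋ - ⌊3467/15⌋ = 1155 + 693 - 231 = 1617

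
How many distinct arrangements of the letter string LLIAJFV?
7! / (1! × 1! × 1! × 1! × 1! × 2!) = 2520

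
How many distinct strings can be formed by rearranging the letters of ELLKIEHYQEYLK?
13! / (2! × 2! × 1! × 3! × 1! × 1! × 3!) = 43243200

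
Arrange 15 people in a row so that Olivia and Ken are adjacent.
Treat as block: (15-1)! × 2! = 87178291200 × 2 = 174356582400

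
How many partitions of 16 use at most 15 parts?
By conjugation, equals partitions of 16 into parts ≤ 15. Let r_j(i) = number of partitions of i into parts ≤ j, for i = 0..16. r_1(i) = 1 for all i; r_j(i) = r_{j-1}(i) + r_j(i-j). Rows j = 2..15: ≤2: 1 1 2 2 3 3 4 4 5 5 6 6 7 7 8 8 9; ≤3: 1 1 2 3 4 5 7 8 10 12 14 16 19 21 24 27 30; ≤4: 1 1 2 3 5 6 9 11 15 18 23 27 34 39 47 54 64; ≤5: 1 1 2 3 5 7 10 13 18 23 30 37 47 57 70 84 101; ≤6: 1 1 2 3 5 7 11 14 20 26 35 44 58 71 90 110 136; ≤7: 1 1 2 3 5 7 11 15 21 28 38 49 65 82 105 131 164; ≤8: 1 1 2 3 5 7 11 15 22 29 40 52 70 89 116 146 186; ≤9: 1 1 2 3 5 7 11 15 22 30 41 54 73 94 123 157 201; ≤10: 1 1 2 3 5 7 11 15 22 30 42 55 75 97 128 164 212; ≤11: 1 1 2 3 5 7 11 15 22 30 42 56 76 99 131 169 219; ≤12: 1 1 2 3 5 7 11 15 22 30 42 56 77 100 133 172 224; ≤13: 1 1 2 3 5 7 11 15 22 30 42 56 77 101 134 174 227; ≤14: 1 1 2 3 5 7 11 15 22 30 42 56 77 101 135 175 229; ≤15: 1 1 2 3 5 7 11 15 22 30 42 56 77 101 135 176 230. r_15(16) = 230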